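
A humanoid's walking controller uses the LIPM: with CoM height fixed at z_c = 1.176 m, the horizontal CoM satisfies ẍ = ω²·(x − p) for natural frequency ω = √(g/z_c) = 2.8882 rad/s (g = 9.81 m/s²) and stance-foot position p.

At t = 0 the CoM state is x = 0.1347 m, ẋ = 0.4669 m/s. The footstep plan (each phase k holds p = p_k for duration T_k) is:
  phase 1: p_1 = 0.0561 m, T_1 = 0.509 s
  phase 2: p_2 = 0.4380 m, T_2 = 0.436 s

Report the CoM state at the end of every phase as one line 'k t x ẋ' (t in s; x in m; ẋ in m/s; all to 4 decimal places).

phase 1: p=0.0561, T=0.509, ωT=1.470094, cosh=2.289774, sinh=2.059870; start (x,ẋ)=(0.134700, 0.466900) → end (x,ẋ)=(0.569070, 1.536711)
phase 2: p=0.4380, T=0.436, ωT=1.259255, cosh=1.903331, sinh=1.619466; start (x,ẋ)=(0.569070, 1.536711) → end (x,ẋ)=(1.549132, 3.537930)

1 0.5090 0.5691 1.5367
2 0.9450 1.5491 3.5379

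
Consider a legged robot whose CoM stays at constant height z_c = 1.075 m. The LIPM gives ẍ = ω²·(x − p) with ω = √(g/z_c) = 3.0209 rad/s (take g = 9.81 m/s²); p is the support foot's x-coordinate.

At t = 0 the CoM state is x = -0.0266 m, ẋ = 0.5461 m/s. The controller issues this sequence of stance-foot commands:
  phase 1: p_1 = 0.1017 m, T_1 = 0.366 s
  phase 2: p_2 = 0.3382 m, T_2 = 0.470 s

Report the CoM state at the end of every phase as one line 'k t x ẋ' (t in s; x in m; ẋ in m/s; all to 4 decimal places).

1 0.3660 0.1298 0.3940
2 0.8360 0.1360 -0.3634

phase 1: p=0.1017, T=0.366, ωT=1.105649, cosh=1.676091, sinh=1.345095; start (x,ẋ)=(-0.026600, 0.546100) → end (x,ẋ)=(0.129816, 0.393979)
phase 2: p=0.3382, T=0.470, ωT=1.419823, cosh=2.189073, sinh=1.947316; start (x,ẋ)=(0.129816, 0.393979) → end (x,ẋ)=(0.135996, -0.363402)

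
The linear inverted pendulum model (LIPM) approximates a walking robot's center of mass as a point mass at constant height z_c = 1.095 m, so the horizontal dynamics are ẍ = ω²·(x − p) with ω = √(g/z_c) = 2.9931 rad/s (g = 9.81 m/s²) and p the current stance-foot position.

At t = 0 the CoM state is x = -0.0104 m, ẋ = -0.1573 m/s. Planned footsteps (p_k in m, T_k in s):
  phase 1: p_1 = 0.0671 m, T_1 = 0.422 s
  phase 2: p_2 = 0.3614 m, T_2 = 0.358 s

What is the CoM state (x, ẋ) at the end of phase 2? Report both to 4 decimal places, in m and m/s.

phase 1: p=0.0671, T=0.422, ωT=1.263088, cosh=1.909552, sinh=1.626773; start (x,ẋ)=(-0.010400, -0.157300) → end (x,ẋ)=(-0.166384, -0.677727)
phase 2: p=0.3614, T=0.358, ωT=1.071530, cosh=1.631164, sinh=1.288679; start (x,ẋ)=(-0.166384, -0.677727) → end (x,ẋ)=(-0.791298, -3.141225)

x = -0.7913, ẋ = -3.1412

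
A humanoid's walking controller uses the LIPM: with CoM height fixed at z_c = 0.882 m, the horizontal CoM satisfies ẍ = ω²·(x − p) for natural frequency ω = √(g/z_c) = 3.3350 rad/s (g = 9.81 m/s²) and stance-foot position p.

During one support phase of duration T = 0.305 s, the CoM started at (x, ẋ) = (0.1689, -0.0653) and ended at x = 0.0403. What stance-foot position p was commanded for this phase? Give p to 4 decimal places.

ωT = 3.3350·0.305 = 1.017175; cosh(ωT) = 1.563493, sinh(ωT) = 1.201878
x(T) = p + (x₀−p)·cosh(ωT) + (ẋ₀/ω)·sinh(ωT) ⇒ p·(1 − cosh) = x(T) − x₀·cosh − (ẋ₀/ω)·sinh
numerator   = 0.0403 − (0.1689)·1.563493 − (-0.0653/3.3350)·1.201878 = -0.200241
denominator = 1 − 1.563493 = -0.563493
p = -0.200241 / -0.563493 = 0.3554

p = 0.3554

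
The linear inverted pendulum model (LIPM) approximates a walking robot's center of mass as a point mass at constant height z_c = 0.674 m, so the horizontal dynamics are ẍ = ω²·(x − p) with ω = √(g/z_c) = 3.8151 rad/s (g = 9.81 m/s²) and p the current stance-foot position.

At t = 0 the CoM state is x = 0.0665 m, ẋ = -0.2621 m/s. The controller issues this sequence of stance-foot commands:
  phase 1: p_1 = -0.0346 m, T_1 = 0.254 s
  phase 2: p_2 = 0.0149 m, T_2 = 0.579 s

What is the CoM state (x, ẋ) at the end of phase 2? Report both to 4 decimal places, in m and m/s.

phase 1: p=-0.0346, T=0.254, ωT=0.969035, cosh=1.507425, sinh=1.127976; start (x,ẋ)=(0.066500, -0.262100) → end (x,ẋ)=(0.040308, 0.039972)
phase 2: p=0.0149, T=0.579, ωT=2.208943, cosh=4.607951, sinh=4.498134; start (x,ẋ)=(0.040308, 0.039972) → end (x,ẋ)=(0.179107, 0.620209)

x = 0.1791, ẋ = 0.6202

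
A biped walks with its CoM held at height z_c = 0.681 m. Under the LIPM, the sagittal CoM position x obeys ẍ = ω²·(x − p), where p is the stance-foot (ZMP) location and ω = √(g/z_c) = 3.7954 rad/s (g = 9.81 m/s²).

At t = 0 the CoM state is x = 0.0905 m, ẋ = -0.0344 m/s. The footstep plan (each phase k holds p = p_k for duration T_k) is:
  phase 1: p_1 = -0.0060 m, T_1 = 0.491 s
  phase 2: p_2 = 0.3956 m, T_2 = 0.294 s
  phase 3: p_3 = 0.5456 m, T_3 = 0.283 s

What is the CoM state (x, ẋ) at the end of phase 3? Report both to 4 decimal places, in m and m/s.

x = 1.0029, ẋ = 2.0936

phase 1: p=-0.0060, T=0.491, ωT=1.863541, cosh=3.300824, sinh=3.145702; start (x,ẋ)=(0.090500, -0.034400) → end (x,ẋ)=(0.284018, 1.038584)
phase 2: p=0.3956, T=0.294, ωT=1.115848, cosh=1.689896, sinh=1.362258; start (x,ẋ)=(0.284018, 1.038584) → end (x,ẋ)=(0.579811, 1.178186)
phase 3: p=0.5456, T=0.283, ωT=1.074098, cosh=1.634479, sinh=1.292873; start (x,ẋ)=(0.579811, 1.178186) → end (x,ẋ)=(1.002856, 2.093590)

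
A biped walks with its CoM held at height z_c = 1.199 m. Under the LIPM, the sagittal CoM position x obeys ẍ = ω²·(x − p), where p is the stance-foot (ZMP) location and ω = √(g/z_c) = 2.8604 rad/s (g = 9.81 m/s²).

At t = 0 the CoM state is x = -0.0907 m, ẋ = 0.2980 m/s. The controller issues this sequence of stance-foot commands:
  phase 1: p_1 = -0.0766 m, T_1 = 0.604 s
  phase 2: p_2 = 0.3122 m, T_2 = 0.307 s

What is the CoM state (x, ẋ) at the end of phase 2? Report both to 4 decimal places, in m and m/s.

phase 1: p=-0.0766, T=0.604, ωT=1.727682, cosh=2.902644, sinh=2.724948; start (x,ẋ)=(-0.090700, 0.298000) → end (x,ẋ)=(0.166361, 0.755086)
phase 2: p=0.3122, T=0.307, ωT=0.878143, cosh=1.410990, sinh=0.995436; start (x,ẋ)=(0.166361, 0.755086) → end (x,ẋ)=(0.369197, 0.650166)

x = 0.3692, ẋ = 0.6502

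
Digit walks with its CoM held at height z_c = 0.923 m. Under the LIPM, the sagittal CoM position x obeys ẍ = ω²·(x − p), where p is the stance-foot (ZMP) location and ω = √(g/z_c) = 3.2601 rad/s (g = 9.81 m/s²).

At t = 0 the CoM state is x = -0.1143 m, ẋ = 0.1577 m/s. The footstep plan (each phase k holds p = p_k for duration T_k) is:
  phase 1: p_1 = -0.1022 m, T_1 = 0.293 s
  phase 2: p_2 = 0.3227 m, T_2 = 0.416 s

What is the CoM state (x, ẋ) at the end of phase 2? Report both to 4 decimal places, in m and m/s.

phase 1: p=-0.1022, T=0.293, ωT=0.955209, cosh=1.491973, sinh=1.107241; start (x,ẋ)=(-0.114300, 0.157700) → end (x,ẋ)=(-0.066693, 0.191607)
phase 2: p=0.3227, T=0.416, ωT=1.356202, cosh=2.069530, sinh=1.811892; start (x,ẋ)=(-0.066693, 0.191607) → end (x,ẋ)=(-0.376669, -1.903587)

x = -0.3767, ẋ = -1.9036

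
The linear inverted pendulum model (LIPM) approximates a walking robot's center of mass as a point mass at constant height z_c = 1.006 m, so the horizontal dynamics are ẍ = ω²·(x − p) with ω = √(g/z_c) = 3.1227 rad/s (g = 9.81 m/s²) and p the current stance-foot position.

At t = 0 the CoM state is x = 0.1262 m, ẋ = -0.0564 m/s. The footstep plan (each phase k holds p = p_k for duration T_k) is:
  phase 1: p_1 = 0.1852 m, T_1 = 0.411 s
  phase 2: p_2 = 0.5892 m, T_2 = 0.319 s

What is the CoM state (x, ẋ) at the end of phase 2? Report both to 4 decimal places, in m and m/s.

phase 1: p=0.1852, T=0.411, ωT=1.283430, cosh=1.943041, sinh=1.665955; start (x,ẋ)=(0.126200, -0.056400) → end (x,ẋ)=(0.040471, -0.416522)
phase 2: p=0.5892, T=0.319, ωT=0.996141, cosh=1.538557, sinh=1.169256; start (x,ẋ)=(0.040471, -0.416522) → end (x,ẋ)=(-0.411012, -2.644380)

x = -0.4110, ẋ = -2.6444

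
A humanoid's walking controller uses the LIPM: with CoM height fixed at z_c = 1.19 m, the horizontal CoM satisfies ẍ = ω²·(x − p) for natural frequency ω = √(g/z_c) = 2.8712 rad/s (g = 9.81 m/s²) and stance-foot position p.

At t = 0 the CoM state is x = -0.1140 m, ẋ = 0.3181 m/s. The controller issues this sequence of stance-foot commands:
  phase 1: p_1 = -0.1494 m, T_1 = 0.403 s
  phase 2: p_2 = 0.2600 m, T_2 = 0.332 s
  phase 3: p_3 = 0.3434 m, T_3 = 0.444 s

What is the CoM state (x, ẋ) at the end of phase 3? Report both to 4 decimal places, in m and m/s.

x = 0.4172, ẋ = 0.4127

phase 1: p=-0.1494, T=0.403, ωT=1.157094, cosh=1.747537, sinh=1.433138; start (x,ẋ)=(-0.114000, 0.318100) → end (x,ẋ)=(0.071240, 0.701556)
phase 2: p=0.2600, T=0.332, ωT=0.953238, cosh=1.489794, sinh=1.104303; start (x,ẋ)=(0.071240, 0.701556) → end (x,ẋ)=(0.248615, 0.446678)
phase 3: p=0.3434, T=0.444, ωT=1.274813, cosh=1.928757, sinh=1.649274; start (x,ẋ)=(0.248615, 0.446678) → end (x,ẋ)=(0.417163, 0.412689)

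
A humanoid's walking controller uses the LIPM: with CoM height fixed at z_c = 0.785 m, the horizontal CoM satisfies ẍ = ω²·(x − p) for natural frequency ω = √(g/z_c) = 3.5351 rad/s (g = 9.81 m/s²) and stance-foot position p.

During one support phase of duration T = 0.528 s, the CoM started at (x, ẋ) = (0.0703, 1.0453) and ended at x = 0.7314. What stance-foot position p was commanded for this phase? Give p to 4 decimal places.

ωT = 3.5351·0.528 = 1.866533; cosh(ωT) = 3.310249, sinh(ωT) = 3.155590
x(T) = p + (x₀−p)·cosh(ωT) + (ẋ₀/ω)·sinh(ωT) ⇒ p·(1 − cosh) = x(T) − x₀·cosh − (ẋ₀/ω)·sinh
numerator   = 0.7314 − (0.0703)·3.310249 − (1.0453/3.5351)·3.155590 = -0.434393
denominator = 1 − 3.310249 = -2.310249
p = -0.434393 / -2.310249 = 0.1880

p = 0.1880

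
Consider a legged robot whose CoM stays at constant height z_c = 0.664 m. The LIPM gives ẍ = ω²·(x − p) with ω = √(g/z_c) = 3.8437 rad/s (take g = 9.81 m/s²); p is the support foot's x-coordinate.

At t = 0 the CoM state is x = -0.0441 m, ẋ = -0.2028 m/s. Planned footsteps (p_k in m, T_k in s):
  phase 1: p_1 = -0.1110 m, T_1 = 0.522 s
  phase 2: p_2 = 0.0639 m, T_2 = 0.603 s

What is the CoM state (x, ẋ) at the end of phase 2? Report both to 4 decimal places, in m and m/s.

x = -0.2980, ẋ = -1.3311

phase 1: p=-0.1110, T=0.522, ωT=2.006411, cosh=3.785526, sinh=3.651056; start (x,ẋ)=(-0.044100, -0.202800) → end (x,ẋ)=(-0.050384, 0.171141)
phase 2: p=0.0639, T=0.603, ωT=2.317751, cosh=5.125655, sinh=5.027161; start (x,ẋ)=(-0.050384, 0.171141) → end (x,ẋ)=(-0.298047, -1.331091)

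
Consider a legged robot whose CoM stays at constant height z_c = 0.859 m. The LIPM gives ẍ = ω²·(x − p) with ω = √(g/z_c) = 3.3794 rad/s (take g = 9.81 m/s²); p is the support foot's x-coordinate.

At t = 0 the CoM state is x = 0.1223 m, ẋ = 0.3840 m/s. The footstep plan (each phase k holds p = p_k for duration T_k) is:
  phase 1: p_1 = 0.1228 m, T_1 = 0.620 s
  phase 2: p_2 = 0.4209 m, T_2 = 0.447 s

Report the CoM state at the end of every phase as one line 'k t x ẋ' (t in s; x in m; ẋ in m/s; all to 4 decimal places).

phase 1: p=0.1228, T=0.620, ωT=2.095228, cosh=4.125168, sinh=4.002126; start (x,ẋ)=(0.122300, 0.384000) → end (x,ẋ)=(0.575498, 1.577302)
phase 2: p=0.4209, T=0.447, ωT=1.510592, cosh=2.375095, sinh=2.154316; start (x,ẋ)=(0.575498, 1.577302) → end (x,ẋ)=(1.793590, 4.871758)

1 0.6200 0.5755 1.5773
2 1.0670 1.7936 4.8718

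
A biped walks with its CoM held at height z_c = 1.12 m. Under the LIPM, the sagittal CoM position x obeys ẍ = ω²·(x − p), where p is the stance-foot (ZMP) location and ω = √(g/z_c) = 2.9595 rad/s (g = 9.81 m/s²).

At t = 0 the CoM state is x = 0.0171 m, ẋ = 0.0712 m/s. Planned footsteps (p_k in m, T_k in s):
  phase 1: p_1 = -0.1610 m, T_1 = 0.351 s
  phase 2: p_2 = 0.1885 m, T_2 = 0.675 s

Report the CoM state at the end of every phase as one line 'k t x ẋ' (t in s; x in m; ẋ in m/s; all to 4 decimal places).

phase 1: p=-0.1610, T=0.351, ωT=1.038784, cosh=1.589832, sinh=1.235948; start (x,ẋ)=(0.017100, 0.071200) → end (x,ẋ)=(0.151884, 0.764648)
phase 2: p=0.1885, T=0.675, ωT=1.997662, cosh=3.753728, sinh=3.618076; start (x,ẋ)=(0.151884, 0.764648) → end (x,ẋ)=(0.985857, 2.478205)

1 0.3510 0.1519 0.7646
2 1.0260 0.9859 2.4782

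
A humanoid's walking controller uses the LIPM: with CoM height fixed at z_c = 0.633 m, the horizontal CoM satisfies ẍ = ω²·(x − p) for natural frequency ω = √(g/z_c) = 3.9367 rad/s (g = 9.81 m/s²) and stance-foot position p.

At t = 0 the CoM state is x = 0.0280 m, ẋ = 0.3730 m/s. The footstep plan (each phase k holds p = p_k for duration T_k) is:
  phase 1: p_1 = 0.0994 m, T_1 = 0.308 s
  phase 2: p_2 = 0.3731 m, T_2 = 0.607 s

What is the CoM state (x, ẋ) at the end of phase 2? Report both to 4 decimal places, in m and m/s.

x = -0.7064, ẋ = -4.1332

phase 1: p=0.0994, T=0.308, ωT=1.212504, cosh=1.829671, sinh=1.532220; start (x,ẋ)=(0.028000, 0.373000) → end (x,ẋ)=(0.113938, 0.251791)
phase 2: p=0.3731, T=0.607, ωT=2.389577, cosh=5.500273, sinh=5.408604; start (x,ẋ)=(0.113938, 0.251791) → end (x,ẋ)=(-0.706426, -4.133167)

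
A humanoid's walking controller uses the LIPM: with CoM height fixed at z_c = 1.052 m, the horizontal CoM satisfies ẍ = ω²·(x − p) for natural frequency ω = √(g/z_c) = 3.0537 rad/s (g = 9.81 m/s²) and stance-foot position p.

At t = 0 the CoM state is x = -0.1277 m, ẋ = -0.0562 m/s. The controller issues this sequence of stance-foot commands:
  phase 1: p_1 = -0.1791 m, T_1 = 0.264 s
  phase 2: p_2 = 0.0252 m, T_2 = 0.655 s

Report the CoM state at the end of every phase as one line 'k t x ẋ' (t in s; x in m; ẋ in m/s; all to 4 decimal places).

1 0.2640 -0.1266 0.0652
2 0.9190 -0.4684 -1.4358

phase 1: p=-0.1791, T=0.264, ωT=0.806177, cosh=1.342946, sinh=0.896384; start (x,ẋ)=(-0.127700, -0.056200) → end (x,ẋ)=(-0.126570, 0.065223)
phase 2: p=0.0252, T=0.655, ωT=2.000174, cosh=3.762825, sinh=3.627513; start (x,ẋ)=(-0.126570, 0.065223) → end (x,ẋ)=(-0.468403, -1.435779)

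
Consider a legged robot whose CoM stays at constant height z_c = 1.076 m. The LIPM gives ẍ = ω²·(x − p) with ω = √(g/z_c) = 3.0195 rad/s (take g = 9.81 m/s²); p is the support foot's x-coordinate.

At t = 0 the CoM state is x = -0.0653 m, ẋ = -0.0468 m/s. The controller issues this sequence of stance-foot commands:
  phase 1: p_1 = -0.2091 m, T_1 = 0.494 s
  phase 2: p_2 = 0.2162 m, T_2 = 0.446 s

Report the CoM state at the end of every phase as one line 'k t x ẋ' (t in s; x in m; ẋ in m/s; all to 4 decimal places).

phase 1: p=-0.2091, T=0.494, ωT=1.491633, cosh=2.334676, sinh=2.109671; start (x,ẋ)=(-0.065300, -0.046800) → end (x,ẋ)=(0.093928, 0.806765)
phase 2: p=0.2162, T=0.446, ωT=1.346697, cosh=2.052402, sinh=1.792304; start (x,ẋ)=(0.093928, 0.806765) → end (x,ẋ)=(0.444126, 0.994087)

1 0.4940 0.0939 0.8068
2 0.9400 0.4441 0.9941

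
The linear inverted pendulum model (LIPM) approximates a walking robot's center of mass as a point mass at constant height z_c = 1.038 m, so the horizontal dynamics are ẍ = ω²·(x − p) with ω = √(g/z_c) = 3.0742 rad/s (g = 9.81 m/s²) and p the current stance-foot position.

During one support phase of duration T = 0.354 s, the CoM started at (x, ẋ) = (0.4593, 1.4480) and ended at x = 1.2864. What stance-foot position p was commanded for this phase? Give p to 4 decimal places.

p = 0.1420

ωT = 3.0742·0.354 = 1.088267; cosh(ωT) = 1.652962, sinh(ωT) = 1.316162
x(T) = p + (x₀−p)·cosh(ωT) + (ẋ₀/ω)·sinh(ωT) ⇒ p·(1 − cosh) = x(T) − x₀·cosh − (ẋ₀/ω)·sinh
numerator   = 1.2864 − (0.4593)·1.652962 − (1.4480/3.0742)·1.316162 = -0.092740
denominator = 1 − 1.652962 = -0.652962
p = -0.092740 / -0.652962 = 0.1420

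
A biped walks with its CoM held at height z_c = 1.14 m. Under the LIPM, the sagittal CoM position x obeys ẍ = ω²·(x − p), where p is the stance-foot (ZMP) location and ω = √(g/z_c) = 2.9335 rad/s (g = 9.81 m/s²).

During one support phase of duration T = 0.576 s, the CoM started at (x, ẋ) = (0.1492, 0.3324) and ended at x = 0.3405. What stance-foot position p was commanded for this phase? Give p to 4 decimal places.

ωT = 2.9335·0.576 = 1.689696; cosh(ωT) = 2.801205, sinh(ωT) = 2.616629
x(T) = p + (x₀−p)·cosh(ωT) + (ẋ₀/ω)·sinh(ωT) ⇒ p·(1 − cosh) = x(T) − x₀·cosh − (ẋ₀/ω)·sinh
numerator   = 0.3405 − (0.1492)·2.801205 − (0.3324/2.9335)·2.616629 = -0.373934
denominator = 1 − 2.801205 = -1.801205
p = -0.373934 / -1.801205 = 0.2076

p = 0.2076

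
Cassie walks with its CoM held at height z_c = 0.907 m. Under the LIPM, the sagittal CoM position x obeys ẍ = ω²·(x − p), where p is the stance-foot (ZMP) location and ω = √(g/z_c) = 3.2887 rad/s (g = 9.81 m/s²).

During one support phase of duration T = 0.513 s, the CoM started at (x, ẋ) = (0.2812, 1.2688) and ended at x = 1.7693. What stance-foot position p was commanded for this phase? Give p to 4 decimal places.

ωT = 3.2887·0.513 = 1.687103; cosh(ωT) = 2.794429, sinh(ωT) = 2.609374
x(T) = p + (x₀−p)·cosh(ωT) + (ẋ₀/ω)·sinh(ωT) ⇒ p·(1 − cosh) = x(T) − x₀·cosh − (ẋ₀/ω)·sinh
numerator   = 1.7693 − (0.2812)·2.794429 − (1.2688/3.2887)·2.609374 = -0.023206
denominator = 1 − 2.794429 = -1.794429
p = -0.023206 / -1.794429 = 0.0129

p = 0.0129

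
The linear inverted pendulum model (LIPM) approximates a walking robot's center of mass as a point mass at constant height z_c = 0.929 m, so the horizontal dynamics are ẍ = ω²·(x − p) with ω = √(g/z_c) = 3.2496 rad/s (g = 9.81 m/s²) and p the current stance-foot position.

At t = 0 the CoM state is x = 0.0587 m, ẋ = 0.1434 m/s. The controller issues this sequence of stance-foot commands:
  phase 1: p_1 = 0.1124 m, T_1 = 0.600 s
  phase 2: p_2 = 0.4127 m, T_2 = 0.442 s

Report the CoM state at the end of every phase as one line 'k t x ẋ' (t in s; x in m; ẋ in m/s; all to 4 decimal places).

1 0.6000 0.0718 -0.0867
2 1.0420 -0.3975 -2.3900

phase 1: p=0.1124, T=0.600, ωT=1.949760, cosh=3.584655, sinh=3.442346; start (x,ẋ)=(0.058700, 0.143400) → end (x,ẋ)=(0.071810, -0.086662)
phase 2: p=0.4127, T=0.442, ωT=1.436323, cosh=2.221503, sinh=1.983703; start (x,ẋ)=(0.071810, -0.086662) → end (x,ẋ)=(-0.397491, -2.389981)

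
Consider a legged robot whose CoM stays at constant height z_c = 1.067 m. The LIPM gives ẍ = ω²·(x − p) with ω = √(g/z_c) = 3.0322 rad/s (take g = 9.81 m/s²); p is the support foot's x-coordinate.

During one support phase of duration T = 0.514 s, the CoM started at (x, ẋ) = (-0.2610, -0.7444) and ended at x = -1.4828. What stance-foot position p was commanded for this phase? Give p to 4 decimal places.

p = 0.1875

ωT = 3.0322·0.514 = 1.558551; cosh(ωT) = 2.481185, sinh(ωT) = 2.270744
x(T) = p + (x₀−p)·cosh(ωT) + (ẋ₀/ω)·sinh(ωT) ⇒ p·(1 − cosh) = x(T) − x₀·cosh − (ẋ₀/ω)·sinh
numerator   = -1.4828 − (-0.2610)·2.481185 − (-0.7444/3.0322)·2.270744 = -0.277747
denominator = 1 − 2.481185 = -1.481185
p = -0.277747 / -1.481185 = 0.1875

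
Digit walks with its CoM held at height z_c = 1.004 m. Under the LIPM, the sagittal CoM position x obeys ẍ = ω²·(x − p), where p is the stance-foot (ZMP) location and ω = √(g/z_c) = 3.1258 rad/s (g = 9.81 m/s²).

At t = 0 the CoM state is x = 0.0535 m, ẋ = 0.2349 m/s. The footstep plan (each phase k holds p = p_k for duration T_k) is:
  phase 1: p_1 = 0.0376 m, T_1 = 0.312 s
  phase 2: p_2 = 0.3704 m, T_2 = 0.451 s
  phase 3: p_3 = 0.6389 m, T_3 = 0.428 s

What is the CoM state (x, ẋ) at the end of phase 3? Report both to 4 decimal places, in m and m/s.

x = -0.6321, ẋ = -3.6815

phase 1: p=0.0376, T=0.312, ωT=0.975250, cosh=1.514464, sinh=1.137365; start (x,ẋ)=(0.053500, 0.234900) → end (x,ẋ)=(0.147152, 0.412275)
phase 2: p=0.3704, T=0.451, ωT=1.409736, cosh=2.169541, sinh=1.925333; start (x,ẋ)=(0.147152, 0.412275) → end (x,ẋ)=(0.139994, -0.449108)
phase 3: p=0.6389, T=0.428, ωT=1.337842, cosh=2.036612, sinh=1.774201; start (x,ẋ)=(0.139994, -0.449108) → end (x,ẋ)=(-0.632092, -3.681491)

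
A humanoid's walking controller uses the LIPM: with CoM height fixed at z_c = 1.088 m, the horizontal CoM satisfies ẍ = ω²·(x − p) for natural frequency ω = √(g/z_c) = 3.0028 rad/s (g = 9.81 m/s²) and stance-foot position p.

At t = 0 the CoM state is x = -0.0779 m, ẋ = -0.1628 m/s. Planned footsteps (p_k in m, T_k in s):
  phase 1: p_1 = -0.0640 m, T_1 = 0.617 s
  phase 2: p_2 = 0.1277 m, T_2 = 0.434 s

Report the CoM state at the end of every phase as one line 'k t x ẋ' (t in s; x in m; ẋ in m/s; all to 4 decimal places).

1 0.6170 -0.2780 -0.6617
2 1.0510 -1.0498 -3.3847

phase 1: p=-0.0640, T=0.617, ωT=1.852728, cosh=3.267000, sinh=3.110191; start (x,ẋ)=(-0.077900, -0.162800) → end (x,ẋ)=(-0.278034, -0.661684)
phase 2: p=0.1277, T=0.434, ωT=1.303215, cosh=1.976385, sinh=1.704728; start (x,ẋ)=(-0.278034, -0.661684) → end (x,ẋ)=(-1.049832, -3.384674)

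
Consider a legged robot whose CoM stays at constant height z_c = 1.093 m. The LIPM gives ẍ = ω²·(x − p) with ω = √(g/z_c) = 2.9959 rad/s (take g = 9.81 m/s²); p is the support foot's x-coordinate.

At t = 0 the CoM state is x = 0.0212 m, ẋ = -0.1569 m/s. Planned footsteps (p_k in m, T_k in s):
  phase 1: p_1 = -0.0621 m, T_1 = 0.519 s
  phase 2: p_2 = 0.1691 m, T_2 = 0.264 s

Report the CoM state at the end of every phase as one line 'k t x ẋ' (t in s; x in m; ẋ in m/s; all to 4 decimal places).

phase 1: p=-0.0621, T=0.519, ωT=1.554872, cosh=2.472849, sinh=2.261632; start (x,ẋ)=(0.021200, -0.156900) → end (x,ẋ)=(0.025443, 0.176420)
phase 2: p=0.1691, T=0.264, ωT=0.790918, cosh=1.329424, sinh=0.875995; start (x,ẋ)=(0.025443, 0.176420) → end (x,ẋ)=(0.029704, -0.142476)

1 0.5190 0.0254 0.1764
2 0.7830 0.0297 -0.1425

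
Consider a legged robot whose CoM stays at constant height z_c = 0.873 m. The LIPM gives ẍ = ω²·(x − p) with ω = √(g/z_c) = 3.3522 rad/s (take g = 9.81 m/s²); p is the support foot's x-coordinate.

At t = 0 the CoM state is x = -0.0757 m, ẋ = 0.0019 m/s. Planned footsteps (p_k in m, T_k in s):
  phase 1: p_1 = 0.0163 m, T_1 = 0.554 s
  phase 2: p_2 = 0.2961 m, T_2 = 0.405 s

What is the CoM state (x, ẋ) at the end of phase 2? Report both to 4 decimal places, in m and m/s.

phase 1: p=0.0163, T=0.554, ωT=1.857119, cosh=3.280689, sinh=3.124567; start (x,ẋ)=(-0.075700, 0.001900) → end (x,ẋ)=(-0.283752, -0.957391)
phase 2: p=0.2961, T=0.405, ωT=1.357641, cosh=2.072140, sinh=1.814873; start (x,ẋ)=(-0.283752, -0.957391) → end (x,ẋ)=(-1.423764, -5.511563)

x = -1.4238, ẋ = -5.5116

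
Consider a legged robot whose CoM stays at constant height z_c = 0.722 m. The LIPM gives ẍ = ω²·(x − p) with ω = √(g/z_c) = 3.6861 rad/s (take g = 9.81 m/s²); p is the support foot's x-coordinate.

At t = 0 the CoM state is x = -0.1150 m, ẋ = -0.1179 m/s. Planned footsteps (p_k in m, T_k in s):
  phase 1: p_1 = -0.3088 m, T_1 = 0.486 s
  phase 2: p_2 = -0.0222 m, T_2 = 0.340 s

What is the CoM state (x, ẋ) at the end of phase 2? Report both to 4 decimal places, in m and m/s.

phase 1: p=-0.3088, T=0.486, ωT=1.791445, cosh=3.082415, sinh=2.915696; start (x,ẋ)=(-0.115000, -0.117900) → end (x,ẋ)=(0.195313, 1.719458)
phase 2: p=-0.0222, T=0.340, ωT=1.253274, cosh=1.893679, sinh=1.608110; start (x,ẋ)=(0.195313, 1.719458) → end (x,ẋ)=(1.139837, 4.545445)

x = 1.1398, ẋ = 4.5454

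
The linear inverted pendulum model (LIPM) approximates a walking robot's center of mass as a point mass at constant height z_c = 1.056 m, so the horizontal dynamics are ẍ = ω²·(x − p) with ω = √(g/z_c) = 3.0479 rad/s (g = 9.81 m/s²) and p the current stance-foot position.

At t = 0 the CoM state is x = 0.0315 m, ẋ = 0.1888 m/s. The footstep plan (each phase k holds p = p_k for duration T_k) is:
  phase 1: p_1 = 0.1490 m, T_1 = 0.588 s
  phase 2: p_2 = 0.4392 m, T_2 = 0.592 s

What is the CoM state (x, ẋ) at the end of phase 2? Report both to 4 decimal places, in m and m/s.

x = -1.4819, ẋ = -5.6947

phase 1: p=0.1490, T=0.588, ωT=1.792165, cosh=3.084517, sinh=2.917918; start (x,ẋ)=(0.031500, 0.188800) → end (x,ẋ)=(-0.032682, -0.462632)
phase 2: p=0.4392, T=0.592, ωT=1.804357, cosh=3.120321, sinh=2.955741; start (x,ẋ)=(-0.032682, -0.462632) → end (x,ẋ)=(-1.481868, -5.694656)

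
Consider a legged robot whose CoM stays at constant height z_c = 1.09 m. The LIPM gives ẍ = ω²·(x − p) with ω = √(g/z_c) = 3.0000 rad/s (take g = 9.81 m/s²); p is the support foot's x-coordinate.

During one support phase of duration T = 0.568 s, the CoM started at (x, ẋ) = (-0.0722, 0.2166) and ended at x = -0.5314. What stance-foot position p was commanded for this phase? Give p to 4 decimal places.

p = 0.2818

ωT = 3.0000·0.568 = 1.704000; cosh(ωT) = 2.838921, sinh(ωT) = 2.656966
x(T) = p + (x₀−p)·cosh(ωT) + (ẋ₀/ω)·sinh(ωT) ⇒ p·(1 − cosh) = x(T) − x₀·cosh − (ẋ₀/ω)·sinh
numerator   = -0.5314 − (-0.0722)·2.838921 − (0.2166/3.0000)·2.656966 = -0.518263
denominator = 1 − 2.838921 = -1.838921
p = -0.518263 / -1.838921 = 0.2818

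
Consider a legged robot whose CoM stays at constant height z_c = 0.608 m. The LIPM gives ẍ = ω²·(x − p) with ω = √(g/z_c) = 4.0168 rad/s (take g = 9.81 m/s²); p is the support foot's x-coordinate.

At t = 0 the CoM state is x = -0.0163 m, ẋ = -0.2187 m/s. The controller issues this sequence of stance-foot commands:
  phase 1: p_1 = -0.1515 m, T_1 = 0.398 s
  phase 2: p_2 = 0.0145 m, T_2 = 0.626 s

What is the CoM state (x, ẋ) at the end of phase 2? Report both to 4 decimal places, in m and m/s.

phase 1: p=-0.1515, T=0.398, ωT=1.598686, cosh=2.574346, sinh=2.372184; start (x,ẋ)=(-0.016300, -0.218700) → end (x,ẋ)=(0.067395, 0.725256)
phase 2: p=0.0145, T=0.626, ωT=2.514517, cosh=6.220768, sinh=6.139866; start (x,ẋ)=(0.067395, 0.725256) → end (x,ẋ)=(1.452134, 5.816175)

x = 1.4521, ẋ = 5.8162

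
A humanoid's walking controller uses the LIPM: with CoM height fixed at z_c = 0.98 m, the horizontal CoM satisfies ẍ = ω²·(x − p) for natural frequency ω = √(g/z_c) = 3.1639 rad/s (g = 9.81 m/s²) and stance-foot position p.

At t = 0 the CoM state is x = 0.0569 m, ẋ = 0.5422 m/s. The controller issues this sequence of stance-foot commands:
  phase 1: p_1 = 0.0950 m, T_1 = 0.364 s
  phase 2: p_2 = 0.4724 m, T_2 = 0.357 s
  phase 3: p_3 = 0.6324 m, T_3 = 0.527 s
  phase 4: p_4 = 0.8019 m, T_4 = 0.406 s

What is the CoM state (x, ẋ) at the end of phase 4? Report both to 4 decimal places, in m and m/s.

x = 0.2417, ẋ = -1.5738

phase 1: p=0.0950, T=0.364, ωT=1.151660, cosh=1.739775, sinh=1.423663; start (x,ẋ)=(0.056900, 0.542200) → end (x,ẋ)=(0.272689, 0.771691)
phase 2: p=0.4724, T=0.357, ωT=1.129512, cosh=1.708669, sinh=1.385478; start (x,ẋ)=(0.272689, 0.771691) → end (x,ẋ)=(0.469085, 0.443128)
phase 3: p=0.6324, T=0.527, ωT=1.667375, cosh=2.743493, sinh=2.554751; start (x,ẋ)=(0.469085, 0.443128) → end (x,ẋ)=(0.542158, -0.104353)
phase 4: p=0.8019, T=0.406, ωT=1.284543, cosh=1.944897, sinh=1.668120; start (x,ẋ)=(0.542158, -0.104353) → end (x,ẋ)=(0.241711, -1.573811)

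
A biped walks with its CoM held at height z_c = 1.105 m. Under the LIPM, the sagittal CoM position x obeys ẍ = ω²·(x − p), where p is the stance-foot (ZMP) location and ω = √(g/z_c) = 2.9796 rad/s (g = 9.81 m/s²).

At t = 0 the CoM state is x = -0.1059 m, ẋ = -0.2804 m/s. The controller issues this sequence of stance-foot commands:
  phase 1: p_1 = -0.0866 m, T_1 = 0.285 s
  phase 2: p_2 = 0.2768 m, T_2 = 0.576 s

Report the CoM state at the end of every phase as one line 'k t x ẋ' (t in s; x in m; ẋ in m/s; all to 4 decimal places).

1 0.2850 -0.2032 -0.4426
2 0.8610 -1.5014 -5.1208

phase 1: p=-0.0866, T=0.285, ωT=0.849186, cosh=1.382753, sinh=0.954990; start (x,ẋ)=(-0.105900, -0.280400) → end (x,ẋ)=(-0.203158, -0.442642)
phase 2: p=0.2768, T=0.576, ωT=1.716250, cosh=2.871681, sinh=2.691942; start (x,ẋ)=(-0.203158, -0.442642) → end (x,ẋ)=(-1.501395, -5.120827)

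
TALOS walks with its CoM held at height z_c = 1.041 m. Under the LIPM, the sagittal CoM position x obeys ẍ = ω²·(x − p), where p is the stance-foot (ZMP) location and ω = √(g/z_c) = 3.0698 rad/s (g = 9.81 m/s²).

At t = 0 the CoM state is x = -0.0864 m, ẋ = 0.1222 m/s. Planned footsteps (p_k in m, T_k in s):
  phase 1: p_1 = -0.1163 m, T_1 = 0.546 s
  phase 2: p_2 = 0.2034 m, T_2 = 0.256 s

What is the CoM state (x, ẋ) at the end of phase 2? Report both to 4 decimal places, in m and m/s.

phase 1: p=-0.1163, T=0.546, ωT=1.676111, cosh=2.765915, sinh=2.578814; start (x,ẋ)=(-0.086400, 0.122200) → end (x,ẋ)=(0.069056, 0.574696)
phase 2: p=0.2034, T=0.256, ωT=0.785869, cosh=1.325018, sinh=0.869294; start (x,ẋ)=(0.069056, 0.574696) → end (x,ẋ)=(0.188132, 0.402978)

x = 0.1881, ẋ = 0.4030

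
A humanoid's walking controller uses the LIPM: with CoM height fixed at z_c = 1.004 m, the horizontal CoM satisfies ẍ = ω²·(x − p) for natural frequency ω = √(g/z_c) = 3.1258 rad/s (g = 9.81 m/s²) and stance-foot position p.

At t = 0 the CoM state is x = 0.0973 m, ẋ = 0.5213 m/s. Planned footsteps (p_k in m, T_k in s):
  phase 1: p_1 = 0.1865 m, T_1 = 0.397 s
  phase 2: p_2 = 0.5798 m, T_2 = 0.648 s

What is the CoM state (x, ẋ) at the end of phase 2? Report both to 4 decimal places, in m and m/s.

x = 0.0753, ẋ = -1.3843

phase 1: p=0.1865, T=0.397, ωT=1.240943, cosh=1.873992, sinh=1.584880; start (x,ẋ)=(0.097300, 0.521300) → end (x,ẋ)=(0.283656, 0.535013)
phase 2: p=0.5798, T=0.648, ωT=2.025518, cosh=3.855982, sinh=3.724057; start (x,ẋ)=(0.283656, 0.535013) → end (x,ẋ)=(0.075284, -1.384312)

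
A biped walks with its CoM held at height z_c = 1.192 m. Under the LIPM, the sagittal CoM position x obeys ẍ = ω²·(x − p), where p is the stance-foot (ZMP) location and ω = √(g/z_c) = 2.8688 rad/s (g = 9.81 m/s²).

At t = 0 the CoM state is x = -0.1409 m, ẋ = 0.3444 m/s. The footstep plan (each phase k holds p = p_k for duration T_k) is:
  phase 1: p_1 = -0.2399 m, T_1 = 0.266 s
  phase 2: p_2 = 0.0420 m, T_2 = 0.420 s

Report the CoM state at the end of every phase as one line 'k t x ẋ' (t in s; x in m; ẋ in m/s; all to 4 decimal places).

phase 1: p=-0.2399, T=0.266, ωT=0.763101, cosh=1.305568, sinh=0.839349; start (x,ẋ)=(-0.140900, 0.344400) → end (x,ẋ)=(-0.009885, 0.688022)
phase 2: p=0.0420, T=0.420, ωT=1.204896, cosh=1.818068, sinh=1.518344; start (x,ẋ)=(-0.009885, 0.688022) → end (x,ẋ)=(0.311813, 1.024870)

1 0.2660 -0.0099 0.6880
2 0.6860 0.3118 1.0249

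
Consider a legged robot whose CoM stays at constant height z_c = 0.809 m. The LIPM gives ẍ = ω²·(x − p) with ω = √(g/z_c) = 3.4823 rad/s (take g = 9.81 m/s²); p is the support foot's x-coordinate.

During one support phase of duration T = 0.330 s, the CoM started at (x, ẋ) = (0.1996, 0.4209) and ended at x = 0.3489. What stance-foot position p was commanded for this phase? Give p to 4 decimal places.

p = 0.2298

ωT = 3.4823·0.330 = 1.149159; cosh(ωT) = 1.736221, sinh(ωT) = 1.419317
x(T) = p + (x₀−p)·cosh(ωT) + (ẋ₀/ω)·sinh(ωT) ⇒ p·(1 − cosh) = x(T) − x₀·cosh − (ẋ₀/ω)·sinh
numerator   = 0.3489 − (0.1996)·1.736221 − (0.4209/3.4823)·1.419317 = -0.169200
denominator = 1 − 1.736221 = -0.736221
p = -0.169200 / -0.736221 = 0.2298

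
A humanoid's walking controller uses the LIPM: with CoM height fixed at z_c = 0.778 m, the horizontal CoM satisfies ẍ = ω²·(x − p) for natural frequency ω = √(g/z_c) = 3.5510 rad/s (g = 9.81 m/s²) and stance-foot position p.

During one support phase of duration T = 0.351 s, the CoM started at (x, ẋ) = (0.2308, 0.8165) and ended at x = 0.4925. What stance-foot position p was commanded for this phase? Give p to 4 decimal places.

p = 0.3498

ωT = 3.5510·0.351 = 1.246401; cosh(ωT) = 1.882671, sinh(ωT) = 1.595133
x(T) = p + (x₀−p)·cosh(ωT) + (ẋ₀/ω)·sinh(ωT) ⇒ p·(1 − cosh) = x(T) − x₀·cosh − (ẋ₀/ω)·sinh
numerator   = 0.4925 − (0.2308)·1.882671 − (0.8165/3.5510)·1.595133 = -0.308798
denominator = 1 − 1.882671 = -0.882671
p = -0.308798 / -0.882671 = 0.3498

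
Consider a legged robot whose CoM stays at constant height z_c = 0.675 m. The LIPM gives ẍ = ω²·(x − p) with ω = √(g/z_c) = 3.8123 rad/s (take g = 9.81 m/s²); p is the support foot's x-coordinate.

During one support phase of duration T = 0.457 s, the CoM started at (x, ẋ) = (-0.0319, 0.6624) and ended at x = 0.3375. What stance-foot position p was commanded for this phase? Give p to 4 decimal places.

ωT = 3.8123·0.457 = 1.742221; cosh(ωT) = 2.942571, sinh(ωT) = 2.767440
x(T) = p + (x₀−p)·cosh(ωT) + (ẋ₀/ω)·sinh(ωT) ⇒ p·(1 − cosh) = x(T) − x₀·cosh − (ẋ₀/ω)·sinh
numerator   = 0.3375 − (-0.0319)·2.942571 − (0.6624/3.8123)·2.767440 = -0.049484
denominator = 1 − 2.942571 = -1.942571
p = -0.049484 / -1.942571 = 0.0255

p = 0.0255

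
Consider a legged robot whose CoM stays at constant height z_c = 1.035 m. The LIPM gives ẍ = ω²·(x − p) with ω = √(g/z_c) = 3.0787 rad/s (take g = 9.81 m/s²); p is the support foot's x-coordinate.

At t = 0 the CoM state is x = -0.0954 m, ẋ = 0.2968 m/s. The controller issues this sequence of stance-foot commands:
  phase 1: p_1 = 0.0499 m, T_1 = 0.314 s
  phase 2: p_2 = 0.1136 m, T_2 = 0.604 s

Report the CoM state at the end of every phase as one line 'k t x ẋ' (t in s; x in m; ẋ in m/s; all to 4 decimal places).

1 0.3140 -0.0603 -0.0564
2 0.9180 -0.5157 -1.8630

phase 1: p=0.0499, T=0.314, ωT=0.966712, cosh=1.504808, sinh=1.124477; start (x,ẋ)=(-0.095400, 0.296800) → end (x,ẋ)=(-0.060344, -0.056391)
phase 2: p=0.1136, T=0.604, ωT=1.859535, cosh=3.288247, sinh=3.132502; start (x,ẋ)=(-0.060344, -0.056391) → end (x,ẋ)=(-0.515748, -1.862951)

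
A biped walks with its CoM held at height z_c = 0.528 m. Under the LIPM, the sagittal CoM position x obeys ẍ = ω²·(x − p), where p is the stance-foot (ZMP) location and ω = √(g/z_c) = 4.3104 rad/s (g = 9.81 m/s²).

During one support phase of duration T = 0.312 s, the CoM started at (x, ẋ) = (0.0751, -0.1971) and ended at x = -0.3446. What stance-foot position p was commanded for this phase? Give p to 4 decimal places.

ωT = 4.3104·0.312 = 1.344845; cosh(ωT) = 2.049086, sinh(ωT) = 1.788505
x(T) = p + (x₀−p)·cosh(ωT) + (ẋ₀/ω)·sinh(ωT) ⇒ p·(1 − cosh) = x(T) − x₀·cosh − (ẋ₀/ω)·sinh
numerator   = -0.3446 − (0.0751)·2.049086 − (-0.1971/4.3104)·1.788505 = -0.416704
denominator = 1 − 2.049086 = -1.049086
p = -0.416704 / -1.049086 = 0.3972

p = 0.3972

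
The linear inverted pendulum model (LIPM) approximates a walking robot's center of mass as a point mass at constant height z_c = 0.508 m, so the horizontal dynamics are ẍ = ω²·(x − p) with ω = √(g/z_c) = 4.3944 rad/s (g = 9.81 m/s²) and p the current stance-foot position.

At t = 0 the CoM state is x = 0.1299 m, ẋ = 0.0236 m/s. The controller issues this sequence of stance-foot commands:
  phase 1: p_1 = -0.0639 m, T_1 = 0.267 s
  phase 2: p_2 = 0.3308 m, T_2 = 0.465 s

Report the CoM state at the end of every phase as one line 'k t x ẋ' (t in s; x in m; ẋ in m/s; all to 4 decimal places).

phase 1: p=-0.0639, T=0.267, ωT=1.173305, cosh=1.771001, sinh=1.461658; start (x,ẋ)=(0.129900, 0.023600) → end (x,ẋ)=(0.287170, 1.286594)
phase 2: p=0.3308, T=0.465, ωT=2.043396, cosh=3.923179, sinh=3.793592; start (x,ẋ)=(0.287170, 1.286594) → end (x,ẋ)=(1.270320, 4.320198)

1 0.2670 0.2872 1.2866
2 0.7320 1.2703 4.3202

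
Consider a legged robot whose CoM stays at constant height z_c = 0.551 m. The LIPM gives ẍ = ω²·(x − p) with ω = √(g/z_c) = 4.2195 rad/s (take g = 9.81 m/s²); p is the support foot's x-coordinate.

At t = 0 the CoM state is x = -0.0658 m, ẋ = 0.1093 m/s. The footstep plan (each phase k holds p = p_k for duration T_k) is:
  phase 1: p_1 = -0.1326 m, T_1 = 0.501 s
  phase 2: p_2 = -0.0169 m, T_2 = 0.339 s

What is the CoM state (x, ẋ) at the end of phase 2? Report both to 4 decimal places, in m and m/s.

phase 1: p=-0.1326, T=0.501, ωT=2.113970, cosh=4.200903, sinh=4.080145; start (x,ẋ)=(-0.065800, 0.109300) → end (x,ẋ)=(0.253711, 1.609199)
phase 2: p=-0.0169, T=0.339, ωT=1.430411, cosh=2.209813, sinh=1.970602; start (x,ẋ)=(0.253711, 1.609199) → end (x,ẋ)=(1.332631, 5.806143)

x = 1.3326, ẋ = 5.8061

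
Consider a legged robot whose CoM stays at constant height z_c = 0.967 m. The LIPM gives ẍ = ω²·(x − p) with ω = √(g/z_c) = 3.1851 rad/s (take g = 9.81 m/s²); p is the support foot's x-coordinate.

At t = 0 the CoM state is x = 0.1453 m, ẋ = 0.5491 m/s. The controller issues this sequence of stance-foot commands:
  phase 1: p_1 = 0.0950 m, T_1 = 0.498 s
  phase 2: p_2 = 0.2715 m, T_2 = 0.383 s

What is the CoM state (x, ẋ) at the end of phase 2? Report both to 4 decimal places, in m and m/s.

x = 1.7851, ẋ = 5.0105

phase 1: p=0.0950, T=0.498, ωT=1.586180, cosh=2.544879, sinh=2.340173; start (x,ẋ)=(0.145300, 0.549100) → end (x,ẋ)=(0.626445, 1.772313)
phase 2: p=0.2715, T=0.383, ωT=1.219893, cosh=1.841044, sinh=1.545782; start (x,ẋ)=(0.626445, 1.772313) → end (x,ẋ)=(1.785102, 5.010468)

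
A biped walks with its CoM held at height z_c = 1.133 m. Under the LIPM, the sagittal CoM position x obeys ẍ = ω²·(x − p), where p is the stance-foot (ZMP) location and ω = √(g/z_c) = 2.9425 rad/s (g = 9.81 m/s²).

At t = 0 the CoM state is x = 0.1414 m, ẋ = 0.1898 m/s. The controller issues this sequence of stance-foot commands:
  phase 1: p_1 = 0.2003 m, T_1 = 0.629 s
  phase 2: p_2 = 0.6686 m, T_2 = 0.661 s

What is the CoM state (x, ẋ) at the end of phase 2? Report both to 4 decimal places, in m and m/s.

x = -0.8791, ẋ = -4.3489

phase 1: p=0.2003, T=0.629, ωT=1.850832, cosh=3.261111, sinh=3.104005; start (x,ẋ)=(0.141400, 0.189800) → end (x,ẋ)=(0.208438, 0.080994)
phase 2: p=0.6686, T=0.661, ωT=1.944993, cosh=3.568284, sinh=3.425296; start (x,ẋ)=(0.208438, 0.080994) → end (x,ẋ)=(-0.879105, -4.348932)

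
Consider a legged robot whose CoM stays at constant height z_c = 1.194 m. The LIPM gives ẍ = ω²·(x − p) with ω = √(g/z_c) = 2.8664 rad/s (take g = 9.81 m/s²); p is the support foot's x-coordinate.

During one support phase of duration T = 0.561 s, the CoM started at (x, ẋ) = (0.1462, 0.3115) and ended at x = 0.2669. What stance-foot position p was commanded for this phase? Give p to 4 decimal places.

ωT = 2.8664·0.561 = 1.608050; cosh(ωT) = 2.596672, sinh(ωT) = 2.396395
x(T) = p + (x₀−p)·cosh(ωT) + (ẋ₀/ω)·sinh(ωT) ⇒ p·(1 − cosh) = x(T) − x₀·cosh − (ẋ₀/ω)·sinh
numerator   = 0.2669 − (0.1462)·2.596672 − (0.3115/2.8664)·2.396395 = -0.373157
denominator = 1 − 2.596672 = -1.596672
p = -0.373157 / -1.596672 = 0.2337

p = 0.2337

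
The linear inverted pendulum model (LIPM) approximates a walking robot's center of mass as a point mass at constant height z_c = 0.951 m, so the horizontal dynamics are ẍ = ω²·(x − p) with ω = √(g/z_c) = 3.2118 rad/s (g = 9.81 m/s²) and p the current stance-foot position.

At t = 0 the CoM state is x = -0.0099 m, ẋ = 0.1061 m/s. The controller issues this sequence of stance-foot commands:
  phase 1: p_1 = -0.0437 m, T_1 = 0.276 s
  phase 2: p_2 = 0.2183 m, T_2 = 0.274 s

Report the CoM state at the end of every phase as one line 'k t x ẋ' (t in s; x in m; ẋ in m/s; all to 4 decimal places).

phase 1: p=-0.0437, T=0.276, ωT=0.886457, cosh=1.419315, sinh=1.007202; start (x,ẋ)=(-0.009900, 0.106100) → end (x,ẋ)=(0.037545, 0.259930)
phase 2: p=0.2183, T=0.274, ωT=0.880033, cosh=1.412874, sinh=0.998105; start (x,ẋ)=(0.037545, 0.259930) → end (x,ẋ)=(0.043692, -0.212200)

1 0.2760 0.0375 0.2599
2 0.5500 0.0437 -0.2122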